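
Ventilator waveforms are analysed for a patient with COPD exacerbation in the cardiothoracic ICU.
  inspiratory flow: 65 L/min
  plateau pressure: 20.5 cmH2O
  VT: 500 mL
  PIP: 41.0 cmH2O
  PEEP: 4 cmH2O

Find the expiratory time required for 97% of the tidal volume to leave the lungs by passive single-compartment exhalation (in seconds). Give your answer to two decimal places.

2.01

Flow: 65 L/min ÷ 60 = 1.0833 L/s.
R = (PIP − Pplat)/V̇ = (41.0 − 20.5) / 1.0833 = 20.5/1.0833 = 18.924 cmH2O·s/L.
C = Vt/(Pplat − PEEP) = 500.0 / (20.5 − 4) = 500.0/16.5 = 30.303 mL/cmH2O.
τ = R × C = 18.924 × 0.0303 L/cmH2O = 0.5734 s.
t = −τ·ln(1 − 0.97) = −0.5734·ln(0.03) = 2.011 s.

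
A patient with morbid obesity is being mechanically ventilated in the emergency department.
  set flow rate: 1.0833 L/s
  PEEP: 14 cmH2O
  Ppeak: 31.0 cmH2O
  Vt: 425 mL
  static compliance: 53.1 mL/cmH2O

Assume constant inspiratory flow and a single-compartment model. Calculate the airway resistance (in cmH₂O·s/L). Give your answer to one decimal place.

Equation of motion (constant flow): PIP = Vt/C + R·V̇ + PEEP.
R·V̇ = PIP − Vt/C − PEEP = 31.0 − 425/53.1 − 14 = 31.0 − 8.004 − 14 = 8.996 cmH2O.
R = 8.996 / 1.0833 = 8.304 cmH2O·s/L.

8.3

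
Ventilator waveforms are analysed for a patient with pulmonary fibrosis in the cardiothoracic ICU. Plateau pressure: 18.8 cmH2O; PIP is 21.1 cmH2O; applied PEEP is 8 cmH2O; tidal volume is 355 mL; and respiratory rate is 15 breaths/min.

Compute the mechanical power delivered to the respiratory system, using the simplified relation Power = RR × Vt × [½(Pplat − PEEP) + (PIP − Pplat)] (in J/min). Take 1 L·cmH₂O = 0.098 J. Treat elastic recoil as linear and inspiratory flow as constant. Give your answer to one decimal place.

Per-breath work = Vt × [½(Pplat−PEEP) + (PIP−Pplat)] = 0.355 × [0.5×10.8 + 2.3] = 0.355 × 7.7 = 2.734 L·cmH2O.
Power = 15 × 2.734 = 41.01 L·cmH2O/min.
× 0.098 J/(L·cmH2O) → 4.019 J/min.

4.0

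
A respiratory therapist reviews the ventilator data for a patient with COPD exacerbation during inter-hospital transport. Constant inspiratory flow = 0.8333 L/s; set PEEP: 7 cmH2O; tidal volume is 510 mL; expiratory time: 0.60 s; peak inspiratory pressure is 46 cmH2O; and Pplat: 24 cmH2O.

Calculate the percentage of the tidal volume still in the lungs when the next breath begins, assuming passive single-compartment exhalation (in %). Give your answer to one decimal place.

46.9

R = (PIP − Pplat)/V̇ = (46 − 24) / 0.8333 = 22.0/0.8333 = 26.401 cmH2O·s/L.
C = Vt/(Pplat − PEEP) = 510.0 / (24 − 7) = 510.0/17.0 = 30.0 mL/cmH2O.
τ = R × C = 26.401 × 0.03 L/cmH2O = 0.792 s.
Fraction remaining at end-expiration = e^(−Te/τ) = e^(−0.60/0.792) = 0.4688 → 46.88%.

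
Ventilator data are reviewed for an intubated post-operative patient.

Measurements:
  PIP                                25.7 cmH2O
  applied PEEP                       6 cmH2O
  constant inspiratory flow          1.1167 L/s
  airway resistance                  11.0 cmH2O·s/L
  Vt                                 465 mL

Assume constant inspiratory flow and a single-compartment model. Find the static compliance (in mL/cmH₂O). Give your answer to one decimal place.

62.7

Equation of motion (constant flow): PIP = Vt/C + R·V̇ + PEEP.
Vt/C = PIP − R·V̇ − PEEP = 25.7 − 11.0×1.1167 − 6 = 25.7 − 12.284 − 6 = 7.416 cmH2O.
C = Vt / 7.416 = 465 / 7.416 = 62.702 mL/cmH2O.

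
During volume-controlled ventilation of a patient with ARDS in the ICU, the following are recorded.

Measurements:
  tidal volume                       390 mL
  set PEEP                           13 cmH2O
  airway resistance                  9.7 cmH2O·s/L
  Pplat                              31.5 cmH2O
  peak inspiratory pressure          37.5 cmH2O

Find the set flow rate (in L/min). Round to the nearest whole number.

flow = (PIP − Pplat) / Raw = (37.5 − 31.5) / 9.7 = 0.6186 L/s × 60 = 37.116 L/min.

37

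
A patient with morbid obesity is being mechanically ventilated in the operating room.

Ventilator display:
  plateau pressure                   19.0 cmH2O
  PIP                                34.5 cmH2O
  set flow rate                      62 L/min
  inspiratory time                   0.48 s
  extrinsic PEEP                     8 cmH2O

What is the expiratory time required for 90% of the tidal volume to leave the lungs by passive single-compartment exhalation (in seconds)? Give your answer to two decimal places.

1.56

Flow: 62 L/min ÷ 60 = 1.0333 L/s.
Vt = flow × Ti = 1.0333 L/s × 0.48 s × 1000 mL/L = 495.98 mL.
R = (PIP − Pplat)/V̇ = (34.5 − 19.0) / 1.0333 = 15.5/1.0333 = 15.0 cmH2O·s/L.
C = Vt/(Pplat − PEEP) = 495.98 / (19.0 − 8) = 495.98/11.0 = 45.089 mL/cmH2O.
τ = R × C = 15.0 × 0.04509 L/cmH2O = 0.6764 s.
t = −τ·ln(1 − 0.90) = −0.6764·ln(0.1) = 1.557 s.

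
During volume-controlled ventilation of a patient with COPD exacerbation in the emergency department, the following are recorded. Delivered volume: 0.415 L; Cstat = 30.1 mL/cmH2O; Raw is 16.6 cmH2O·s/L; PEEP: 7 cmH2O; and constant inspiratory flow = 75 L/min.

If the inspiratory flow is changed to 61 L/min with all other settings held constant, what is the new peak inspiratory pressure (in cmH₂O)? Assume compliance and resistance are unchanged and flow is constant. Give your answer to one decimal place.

Flow: 75 L/min ÷ 60 = 1.25 L/s.
New flow: 61 L/min ÷ 60 = 1.0167 L/s.
PIP = Vt/C + R·V̇ + PEEP (constant-flow equation of motion).
Only the resistive term changes: ΔPIP = R × ΔV̇ = 16.6 × (1.0167 − 1.25) = 16.6 × -0.2333 = -3.873 cmH2O.
Original PIP = 415/30.1 + 16.6×1.25 + 7 = 41.537 cmH2O; new PIP = 41.537 + (-3.873) = 37.664 cmH2O.

37.7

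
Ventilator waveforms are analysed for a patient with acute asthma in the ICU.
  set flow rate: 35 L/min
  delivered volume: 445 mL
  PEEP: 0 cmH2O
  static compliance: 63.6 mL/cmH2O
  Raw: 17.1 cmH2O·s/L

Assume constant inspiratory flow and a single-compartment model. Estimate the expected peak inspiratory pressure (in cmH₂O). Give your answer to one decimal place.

17.0

Flow: 35 L/min ÷ 60 = 0.5833 L/s.
Equation of motion (constant flow): PIP = Vt/C + R·V̇ + PEEP.
PIP = 445/63.6 + 17.1×0.5833 + 0 = 6.997 + 9.974 + 0 = 16.971 cmH2O.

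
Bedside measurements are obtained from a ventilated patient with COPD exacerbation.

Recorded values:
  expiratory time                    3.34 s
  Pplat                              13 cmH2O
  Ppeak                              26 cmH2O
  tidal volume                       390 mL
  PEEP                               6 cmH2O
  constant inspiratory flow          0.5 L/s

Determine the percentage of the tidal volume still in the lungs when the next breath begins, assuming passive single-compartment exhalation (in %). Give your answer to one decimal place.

10.0

R = (PIP − Pplat)/V̇ = (26 − 13) / 0.5 = 13.0/0.5 = 26.0 cmH2O·s/L.
C = Vt/(Pplat − PEEP) = 390.0 / (13 − 6) = 390.0/7.0 = 55.714 mL/cmH2O.
τ = R × C = 26.0 × 0.05571 L/cmH2O = 1.448 s.
Fraction remaining at end-expiration = e^(−Te/τ) = e^(−3.34/1.448) = 0.0996 → 9.96%.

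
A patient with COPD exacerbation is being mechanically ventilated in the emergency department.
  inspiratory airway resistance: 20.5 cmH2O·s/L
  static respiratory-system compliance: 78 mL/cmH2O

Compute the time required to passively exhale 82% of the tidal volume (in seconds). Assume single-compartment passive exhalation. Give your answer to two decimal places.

τ = R × C = 20.5 × 78 mL/cmH2O = 20.5 × 0.078 L/cmH2O = 1.599 s.
Exhaled fraction f = 1 − e^(−t/τ) → t = −τ·ln(1 − f) = −1.599·ln(0.18) = 2.742 s.

2.74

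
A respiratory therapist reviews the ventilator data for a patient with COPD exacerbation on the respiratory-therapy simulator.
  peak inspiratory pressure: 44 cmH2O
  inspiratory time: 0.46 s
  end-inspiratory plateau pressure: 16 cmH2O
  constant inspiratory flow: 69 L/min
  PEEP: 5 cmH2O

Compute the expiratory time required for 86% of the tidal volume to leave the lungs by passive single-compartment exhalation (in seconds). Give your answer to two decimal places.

Flow: 69 L/min ÷ 60 = 1.15 L/s.
Vt = flow × Ti = 1.15 L/s × 0.46 s × 1000 mL/L = 529.0 mL.
R = (PIP − Pplat)/V̇ = (44 − 16) / 1.15 = 28.0/1.15 = 24.348 cmH2O·s/L.
C = Vt/(Pplat − PEEP) = 529.0 / (16 − 5) = 529.0/11.0 = 48.091 mL/cmH2O.
τ = R × C = 24.348 × 0.04809 L/cmH2O = 1.171 s.
t = −τ·ln(1 − 0.86) = −1.171·ln(0.14) = 2.302 s.

2.30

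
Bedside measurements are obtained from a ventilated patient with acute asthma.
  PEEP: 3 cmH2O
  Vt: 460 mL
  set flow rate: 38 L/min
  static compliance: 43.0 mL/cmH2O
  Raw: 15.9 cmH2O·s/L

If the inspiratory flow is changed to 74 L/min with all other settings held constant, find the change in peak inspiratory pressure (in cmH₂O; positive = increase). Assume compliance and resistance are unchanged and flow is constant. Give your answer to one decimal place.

9.5

Flow: 38 L/min ÷ 60 = 0.6333 L/s.
New flow: 74 L/min ÷ 60 = 1.2333 L/s.
PIP = Vt/C + R·V̇ + PEEP (constant-flow equation of motion).
Only the resistive term changes: ΔPIP = R × ΔV̇ = 15.9 × (1.2333 − 0.6333) = 15.9 × 0.6 = 9.54 cmH2O.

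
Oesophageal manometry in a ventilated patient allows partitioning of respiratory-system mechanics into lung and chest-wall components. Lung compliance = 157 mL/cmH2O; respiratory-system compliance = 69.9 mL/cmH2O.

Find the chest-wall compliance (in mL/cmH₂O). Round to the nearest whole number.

126

1/Ccw = 1/Crs − 1/CL.
1/Ccw = 1/69.9 − 1/157 = 0.007937.
Ccw = 125.99 mL/cmH2O.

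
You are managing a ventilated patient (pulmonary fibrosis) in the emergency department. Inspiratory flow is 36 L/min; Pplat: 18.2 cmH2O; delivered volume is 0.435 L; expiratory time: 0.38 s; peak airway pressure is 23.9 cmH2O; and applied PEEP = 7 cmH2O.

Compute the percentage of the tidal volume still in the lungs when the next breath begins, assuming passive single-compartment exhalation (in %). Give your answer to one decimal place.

35.7

Flow: 36 L/min ÷ 60 = 0.6 L/s.
R = (PIP − Pplat)/V̇ = (23.9 − 18.2) / 0.6 = 5.7/0.6 = 9.5 cmH2O·s/L.
C = Vt/(Pplat − PEEP) = 435.0 / (18.2 − 7) = 435.0/11.2 = 38.839 mL/cmH2O.
τ = R × C = 9.5 × 0.03884 L/cmH2O = 0.369 s.
Fraction remaining at end-expiration = e^(−Te/τ) = e^(−0.38/0.369) = 0.3571 → 35.71%.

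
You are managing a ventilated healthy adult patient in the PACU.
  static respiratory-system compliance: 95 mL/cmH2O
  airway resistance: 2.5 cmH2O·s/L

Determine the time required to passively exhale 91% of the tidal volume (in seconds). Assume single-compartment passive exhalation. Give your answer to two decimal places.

τ = R × C = 2.5 × 95 mL/cmH2O = 2.5 × 0.095 L/cmH2O = 0.2375 s.
Exhaled fraction f = 1 − e^(−t/τ) → t = −τ·ln(1 − f) = −0.2375·ln(0.09) = 0.5719 s.

0.57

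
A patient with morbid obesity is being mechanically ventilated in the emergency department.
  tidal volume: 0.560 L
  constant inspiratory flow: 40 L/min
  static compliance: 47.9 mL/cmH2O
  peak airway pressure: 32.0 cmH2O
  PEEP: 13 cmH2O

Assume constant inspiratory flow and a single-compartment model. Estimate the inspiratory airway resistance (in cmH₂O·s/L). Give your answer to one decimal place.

11.0

Flow: 40 L/min ÷ 60 = 0.6667 L/s.
Equation of motion (constant flow): PIP = Vt/C + R·V̇ + PEEP.
R·V̇ = PIP − Vt/C − PEEP = 32.0 − 560/47.9 − 13 = 32.0 − 11.691 − 13 = 7.309 cmH2O.
R = 7.309 / 0.6667 = 10.963 cmH2O·s/L.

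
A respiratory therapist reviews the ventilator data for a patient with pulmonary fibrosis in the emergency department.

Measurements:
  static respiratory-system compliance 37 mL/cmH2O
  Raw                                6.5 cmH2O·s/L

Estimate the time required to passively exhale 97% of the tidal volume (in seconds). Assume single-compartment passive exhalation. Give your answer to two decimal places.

0.84

τ = R × C = 6.5 × 37 mL/cmH2O = 6.5 × 0.037 L/cmH2O = 0.2405 s.
Exhaled fraction f = 1 − e^(−t/τ) → t = −τ·ln(1 − f) = −0.2405·ln(0.03) = 0.8433 s.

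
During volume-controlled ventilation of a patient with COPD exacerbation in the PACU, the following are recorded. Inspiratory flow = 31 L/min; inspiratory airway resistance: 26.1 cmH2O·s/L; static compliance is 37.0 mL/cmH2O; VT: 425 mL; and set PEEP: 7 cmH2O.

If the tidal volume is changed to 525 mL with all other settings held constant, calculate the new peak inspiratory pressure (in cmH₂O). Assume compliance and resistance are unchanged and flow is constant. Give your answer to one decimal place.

Flow: 31 L/min ÷ 60 = 0.5167 L/s.
PIP = Vt/C + R·V̇ + PEEP (constant-flow equation of motion).
Only the elastic term changes: ΔPIP = ΔVt / C = (525 − 425) / 37.0 = 2.703 cmH2O.
Original PIP = 425/37.0 + 26.1×0.5167 + 7 = 31.972 cmH2O; new PIP = 31.972 + (2.703) = 34.675 cmH2O.

34.7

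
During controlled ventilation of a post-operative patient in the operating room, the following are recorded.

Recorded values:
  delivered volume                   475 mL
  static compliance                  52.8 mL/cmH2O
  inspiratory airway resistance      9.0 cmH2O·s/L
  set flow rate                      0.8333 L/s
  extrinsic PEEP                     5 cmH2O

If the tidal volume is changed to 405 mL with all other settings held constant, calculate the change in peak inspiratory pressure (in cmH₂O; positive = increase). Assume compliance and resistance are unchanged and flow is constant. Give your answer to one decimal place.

PIP = Vt/C + R·V̇ + PEEP (constant-flow equation of motion).
Only the elastic term changes: ΔPIP = ΔVt / C = (405 − 475) / 52.8 = -1.326 cmH2O.

-1.3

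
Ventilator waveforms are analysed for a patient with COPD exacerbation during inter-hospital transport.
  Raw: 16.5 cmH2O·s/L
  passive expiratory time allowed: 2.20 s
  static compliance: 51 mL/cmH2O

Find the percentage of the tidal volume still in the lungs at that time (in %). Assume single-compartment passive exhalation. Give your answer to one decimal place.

τ = R × C = 16.5 × 51 mL/cmH2O = 16.5 × 0.051 L/cmH2O = 0.8415 s.
Passive exhalation: V(t)/V₀ = e^(−t/τ) = e^(−2.20/0.8415) = 0.07321.
Fraction remaining = 0.07321 → 7.321%.

7.3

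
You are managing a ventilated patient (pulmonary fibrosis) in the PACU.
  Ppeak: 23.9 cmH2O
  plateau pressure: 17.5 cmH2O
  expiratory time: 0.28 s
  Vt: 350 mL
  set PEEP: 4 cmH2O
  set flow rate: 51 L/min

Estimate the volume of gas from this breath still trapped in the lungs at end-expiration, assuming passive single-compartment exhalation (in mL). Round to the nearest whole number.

83

Flow: 51 L/min ÷ 60 = 0.85 L/s.
R = (PIP − Pplat)/V̇ = (23.9 − 17.5) / 0.85 = 6.4/0.85 = 7.529 cmH2O·s/L.
C = Vt/(Pplat − PEEP) = 350.0 / (17.5 − 4) = 350.0/13.5 = 25.926 mL/cmH2O.
τ = R × C = 7.529 × 0.02593 L/cmH2O = 0.1952 s.
Fraction remaining = e^(−Te/τ) = e^(−0.28/0.1952) = 0.2383.
Trapped volume = 350.0 × 0.2383 = 83.405 mL.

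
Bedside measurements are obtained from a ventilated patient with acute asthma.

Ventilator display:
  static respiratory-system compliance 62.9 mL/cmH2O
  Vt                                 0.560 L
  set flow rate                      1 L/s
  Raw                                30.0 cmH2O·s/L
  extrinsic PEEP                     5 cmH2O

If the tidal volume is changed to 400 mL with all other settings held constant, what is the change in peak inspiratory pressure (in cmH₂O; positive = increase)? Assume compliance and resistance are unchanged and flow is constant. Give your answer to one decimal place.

-2.5

PIP = Vt/C + R·V̇ + PEEP (constant-flow equation of motion).
Only the elastic term changes: ΔPIP = ΔVt / C = (400 − 560) / 62.9 = -2.544 cmH2O.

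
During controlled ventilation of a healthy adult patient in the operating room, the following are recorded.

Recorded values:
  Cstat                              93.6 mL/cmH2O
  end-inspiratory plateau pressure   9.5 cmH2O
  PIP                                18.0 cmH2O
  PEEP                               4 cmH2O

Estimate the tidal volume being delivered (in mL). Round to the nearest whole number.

Vt = Cstat × (Pplat − PEEP) = 93.6 × (9.5 − 4) = 93.6 × 5.5 = 514.8 mL.

515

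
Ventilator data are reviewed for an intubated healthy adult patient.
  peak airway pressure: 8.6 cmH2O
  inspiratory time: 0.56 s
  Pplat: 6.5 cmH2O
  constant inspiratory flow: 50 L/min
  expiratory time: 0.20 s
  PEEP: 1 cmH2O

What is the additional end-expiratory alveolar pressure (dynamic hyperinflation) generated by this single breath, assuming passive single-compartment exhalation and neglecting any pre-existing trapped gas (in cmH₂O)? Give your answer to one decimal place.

Flow: 50 L/min ÷ 60 = 0.8333 L/s.
Vt = flow × Ti = 0.8333 L/s × 0.56 s × 1000 mL/L = 466.65 mL.
R = (PIP − Pplat)/V̇ = (8.6 − 6.5) / 0.8333 = 2.1/0.8333 = 2.52 cmH2O·s/L.
C = Vt/(Pplat − PEEP) = 466.65 / (6.5 − 1) = 466.65/5.5 = 84.845 mL/cmH2O.
τ = R × C = 2.52 × 0.08485 L/cmH2O = 0.2138 s.
Fraction remaining = e^(−Te/τ) = e^(−0.20/0.2138) = 0.3924; trapped volume = 466.65 × 0.3924 = 183.11 mL.
Additional alveolar pressure from trapping ≈ V_trapped / C = 183.11 / 84.845 = 2.158 cmH2O.

2.2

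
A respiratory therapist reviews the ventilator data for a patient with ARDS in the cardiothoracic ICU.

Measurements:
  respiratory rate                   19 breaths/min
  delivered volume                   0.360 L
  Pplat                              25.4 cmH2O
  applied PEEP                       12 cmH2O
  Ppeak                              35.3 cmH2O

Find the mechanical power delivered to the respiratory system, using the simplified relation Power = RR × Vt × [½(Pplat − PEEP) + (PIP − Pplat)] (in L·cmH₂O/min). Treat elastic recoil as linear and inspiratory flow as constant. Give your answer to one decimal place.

113.5

Per-breath work = Vt × [½(Pplat−PEEP) + (PIP−Pplat)] = 0.360 × [0.5×13.4 + 9.9] = 0.360 × 16.6 = 5.976 L·cmH2O.
Power = 19 × 5.976 = 113.54 L·cmH2O/min.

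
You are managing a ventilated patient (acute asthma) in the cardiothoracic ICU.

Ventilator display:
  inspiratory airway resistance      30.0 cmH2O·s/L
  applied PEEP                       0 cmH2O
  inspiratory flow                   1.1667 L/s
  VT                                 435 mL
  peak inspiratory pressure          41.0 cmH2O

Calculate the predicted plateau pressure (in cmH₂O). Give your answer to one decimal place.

Pplat = PIP − Raw × flow = 41.0 − 30.0 × 1.1667 = 41.0 − 35.001 = 5.999 cmH2O.

6.0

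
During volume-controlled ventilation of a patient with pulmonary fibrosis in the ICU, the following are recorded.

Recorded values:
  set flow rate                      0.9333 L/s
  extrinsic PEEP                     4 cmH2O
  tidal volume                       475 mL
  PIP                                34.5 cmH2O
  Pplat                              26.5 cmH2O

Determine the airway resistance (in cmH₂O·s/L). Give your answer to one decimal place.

8.6

Raw = (PIP − Pplat) / flow = (34.5 − 26.5) / 0.9333 = 8.0 / 0.9333 = 8.572 cmH2O·s/L.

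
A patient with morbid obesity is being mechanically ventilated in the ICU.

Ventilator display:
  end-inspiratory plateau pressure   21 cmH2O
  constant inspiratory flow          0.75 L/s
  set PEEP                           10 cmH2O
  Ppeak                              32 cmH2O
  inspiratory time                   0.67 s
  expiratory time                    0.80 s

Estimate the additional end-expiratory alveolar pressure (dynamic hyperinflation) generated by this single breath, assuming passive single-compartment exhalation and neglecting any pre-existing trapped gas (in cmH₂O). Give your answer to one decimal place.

3.3

Vt = flow × Ti = 0.75 L/s × 0.67 s × 1000 mL/L = 502.5 mL.
R = (PIP − Pplat)/V̇ = (32 − 21) / 0.75 = 11.0/0.75 = 14.667 cmH2O·s/L.
C = Vt/(Pplat − PEEP) = 502.5 / (21 − 10) = 502.5/11.0 = 45.682 mL/cmH2O.
τ = R × C = 14.667 × 0.04568 L/cmH2O = 0.67 s.
Fraction remaining = e^(−Te/τ) = e^(−0.80/0.67) = 0.303; trapped volume = 502.5 × 0.303 = 152.26 mL.
Additional alveolar pressure from trapping ≈ V_trapped / C = 152.26 / 45.682 = 3.333 cmH2O.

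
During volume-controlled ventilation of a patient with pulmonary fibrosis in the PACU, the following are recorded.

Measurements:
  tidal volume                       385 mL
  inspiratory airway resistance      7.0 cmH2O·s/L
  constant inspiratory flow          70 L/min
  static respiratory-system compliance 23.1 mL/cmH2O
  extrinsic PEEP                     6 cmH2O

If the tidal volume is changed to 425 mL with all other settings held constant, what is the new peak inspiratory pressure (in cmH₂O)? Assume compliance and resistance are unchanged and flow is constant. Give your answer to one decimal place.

Flow: 70 L/min ÷ 60 = 1.1667 L/s.
PIP = Vt/C + R·V̇ + PEEP (constant-flow equation of motion).
Only the elastic term changes: ΔPIP = ΔVt / C = (425 − 385) / 23.1 = 1.732 cmH2O.
Original PIP = 385/23.1 + 7.0×1.1667 + 6 = 30.834 cmH2O; new PIP = 30.834 + (1.732) = 32.566 cmH2O.

32.6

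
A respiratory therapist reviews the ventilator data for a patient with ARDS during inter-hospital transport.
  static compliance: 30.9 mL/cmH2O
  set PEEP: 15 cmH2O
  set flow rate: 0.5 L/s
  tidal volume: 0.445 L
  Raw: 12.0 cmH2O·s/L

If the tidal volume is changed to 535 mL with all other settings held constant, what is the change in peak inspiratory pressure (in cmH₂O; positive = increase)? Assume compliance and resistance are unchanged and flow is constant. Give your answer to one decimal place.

PIP = Vt/C + R·V̇ + PEEP (constant-flow equation of motion).
Only the elastic term changes: ΔPIP = ΔVt / C = (535 − 445) / 30.9 = 2.913 cmH2O.

2.9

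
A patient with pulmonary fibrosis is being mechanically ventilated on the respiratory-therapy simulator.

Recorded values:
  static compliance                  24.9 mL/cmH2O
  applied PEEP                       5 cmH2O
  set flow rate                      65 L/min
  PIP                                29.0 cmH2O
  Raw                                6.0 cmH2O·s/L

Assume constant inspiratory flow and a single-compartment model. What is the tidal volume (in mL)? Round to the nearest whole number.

436

Flow: 65 L/min ÷ 60 = 1.0833 L/s.
Equation of motion (constant flow): PIP = Vt/C + R·V̇ + PEEP.
Vt/C = PIP − R·V̇ − PEEP = 29.0 − 6.5 − 5 = 17.5 cmH2O.
Vt = C × 17.5 = 24.9 × 17.5 = 435.75 mL.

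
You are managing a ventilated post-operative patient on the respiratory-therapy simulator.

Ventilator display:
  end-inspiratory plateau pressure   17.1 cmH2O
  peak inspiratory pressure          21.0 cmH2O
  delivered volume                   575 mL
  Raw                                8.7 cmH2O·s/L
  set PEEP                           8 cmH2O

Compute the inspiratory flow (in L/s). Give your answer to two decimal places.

0.45

flow = (PIP − Pplat) / Raw = 3.9 / 8.7 = 0.4483 L/s.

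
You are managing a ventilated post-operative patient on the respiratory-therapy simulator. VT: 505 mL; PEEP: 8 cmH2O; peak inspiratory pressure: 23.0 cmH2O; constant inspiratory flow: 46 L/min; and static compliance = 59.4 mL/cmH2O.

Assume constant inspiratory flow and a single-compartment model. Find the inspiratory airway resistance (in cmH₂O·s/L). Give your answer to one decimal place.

8.5

Flow: 46 L/min ÷ 60 = 0.7667 L/s.
Equation of motion (constant flow): PIP = Vt/C + R·V̇ + PEEP.
R·V̇ = PIP − Vt/C − PEEP = 23.0 − 505/59.4 − 8 = 23.0 − 8.502 − 8 = 6.498 cmH2O.
R = 6.498 / 0.7667 = 8.475 cmH2O·s/L.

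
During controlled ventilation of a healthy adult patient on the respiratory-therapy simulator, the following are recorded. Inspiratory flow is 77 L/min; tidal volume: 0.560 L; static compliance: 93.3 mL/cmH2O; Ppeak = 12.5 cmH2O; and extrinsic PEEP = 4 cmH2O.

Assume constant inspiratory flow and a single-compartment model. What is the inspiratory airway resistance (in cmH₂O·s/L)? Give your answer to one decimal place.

1.9

Flow: 77 L/min ÷ 60 = 1.2833 L/s.
Equation of motion (constant flow): PIP = Vt/C + R·V̇ + PEEP.
R·V̇ = PIP − Vt/C − PEEP = 12.5 − 560/93.3 − 4 = 12.5 − 6.002 − 4 = 2.498 cmH2O.
R = 2.498 / 1.2833 = 1.947 cmH2O·s/L.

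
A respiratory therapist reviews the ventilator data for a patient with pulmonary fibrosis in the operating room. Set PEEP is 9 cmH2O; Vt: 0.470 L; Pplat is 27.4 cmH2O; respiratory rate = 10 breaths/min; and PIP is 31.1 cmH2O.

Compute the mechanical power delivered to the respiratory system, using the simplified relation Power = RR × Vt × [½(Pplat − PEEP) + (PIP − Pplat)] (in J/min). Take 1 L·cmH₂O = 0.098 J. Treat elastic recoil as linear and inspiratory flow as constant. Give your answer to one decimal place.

5.9

Per-breath work = Vt × [½(Pplat−PEEP) + (PIP−Pplat)] = 0.470 × [0.5×18.4 + 3.7] = 0.470 × 12.9 = 6.063 L·cmH2O.
Power = 10 × 6.063 = 60.63 L·cmH2O/min.
× 0.098 J/(L·cmH2O) → 5.942 J/min.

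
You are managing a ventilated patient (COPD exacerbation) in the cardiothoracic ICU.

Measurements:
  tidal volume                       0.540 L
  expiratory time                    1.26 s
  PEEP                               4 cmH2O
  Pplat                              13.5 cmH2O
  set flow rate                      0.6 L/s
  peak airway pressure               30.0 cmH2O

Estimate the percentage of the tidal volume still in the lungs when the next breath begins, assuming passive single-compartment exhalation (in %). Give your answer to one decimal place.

44.7

R = (PIP − Pplat)/V̇ = (30.0 − 13.5) / 0.6 = 16.5/0.6 = 27.5 cmH2O·s/L.
C = Vt/(Pplat − PEEP) = 540.0 / (13.5 − 4) = 540.0/9.5 = 56.842 mL/cmH2O.
τ = R × C = 27.5 × 0.05684 L/cmH2O = 1.563 s.
Fraction remaining at end-expiration = e^(−Te/τ) = e^(−1.26/1.563) = 0.4466 → 44.66%.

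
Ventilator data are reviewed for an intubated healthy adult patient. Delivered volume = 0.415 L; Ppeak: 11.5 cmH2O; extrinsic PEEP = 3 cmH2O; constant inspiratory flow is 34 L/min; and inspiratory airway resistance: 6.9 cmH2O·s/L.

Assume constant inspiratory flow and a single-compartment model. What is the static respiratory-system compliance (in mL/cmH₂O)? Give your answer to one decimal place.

90.4

Flow: 34 L/min ÷ 60 = 0.5667 L/s.
Equation of motion (constant flow): PIP = Vt/C + R·V̇ + PEEP.
Vt/C = PIP − R·V̇ − PEEP = 11.5 − 6.9×0.5667 − 3 = 11.5 − 3.91 − 3 = 4.59 cmH2O.
C = Vt / 4.59 = 415 / 4.59 = 90.414 mL/cmH2O.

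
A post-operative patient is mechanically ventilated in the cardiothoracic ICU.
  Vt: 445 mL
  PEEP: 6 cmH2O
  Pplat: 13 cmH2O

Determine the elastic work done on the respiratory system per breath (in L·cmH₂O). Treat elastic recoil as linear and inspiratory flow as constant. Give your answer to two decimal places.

1.56

Elastic work ≈ ½ × (Pplat − PEEP) × Vt = 0.5 × (13 − 6) × 0.445 L = 0.5 × 7.0 × 0.445 = 1.558 L·cmH2O.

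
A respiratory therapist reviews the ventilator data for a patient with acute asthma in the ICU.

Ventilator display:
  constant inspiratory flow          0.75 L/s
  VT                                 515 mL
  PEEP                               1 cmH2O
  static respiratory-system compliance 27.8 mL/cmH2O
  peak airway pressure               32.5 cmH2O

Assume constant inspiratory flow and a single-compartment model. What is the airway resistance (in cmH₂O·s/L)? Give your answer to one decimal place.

17.3

Equation of motion (constant flow): PIP = Vt/C + R·V̇ + PEEP.
R·V̇ = PIP − Vt/C − PEEP = 32.5 − 515/27.8 − 1 = 32.5 − 18.525 − 1 = 12.975 cmH2O.
R = 12.975 / 0.75 = 17.3 cmH2O·s/L.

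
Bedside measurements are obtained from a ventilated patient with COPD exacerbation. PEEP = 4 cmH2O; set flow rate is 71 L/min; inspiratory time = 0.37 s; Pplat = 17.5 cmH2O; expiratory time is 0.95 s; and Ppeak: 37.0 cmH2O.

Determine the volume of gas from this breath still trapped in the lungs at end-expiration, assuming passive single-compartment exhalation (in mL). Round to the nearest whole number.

74

Flow: 71 L/min ÷ 60 = 1.1833 L/s.
Vt = flow × Ti = 1.1833 L/s × 0.37 s × 1000 mL/L = 437.82 mL.
R = (PIP − Pplat)/V̇ = (37.0 − 17.5) / 1.1833 = 19.5/1.1833 = 16.479 cmH2O·s/L.
C = Vt/(Pplat − PEEP) = 437.82 / (17.5 − 4) = 437.82/13.5 = 32.431 mL/cmH2O.
τ = R × C = 16.479 × 0.03243 L/cmH2O = 0.5344 s.
Fraction remaining = e^(−Te/τ) = e^(−0.95/0.5344) = 0.169.
Trapped volume = 437.82 × 0.169 = 73.992 mL.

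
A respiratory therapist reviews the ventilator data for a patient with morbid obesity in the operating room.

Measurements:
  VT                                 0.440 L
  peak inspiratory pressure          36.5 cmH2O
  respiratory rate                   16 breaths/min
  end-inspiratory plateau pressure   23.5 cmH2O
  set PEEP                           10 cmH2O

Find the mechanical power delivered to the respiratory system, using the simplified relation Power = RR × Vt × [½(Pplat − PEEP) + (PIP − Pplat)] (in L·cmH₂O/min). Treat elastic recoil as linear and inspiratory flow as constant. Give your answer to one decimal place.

139.0

Per-breath work = Vt × [½(Pplat−PEEP) + (PIP−Pplat)] = 0.440 × [0.5×13.5 + 13.0] = 0.440 × 19.75 = 8.69 L·cmH2O.
Power = 16 × 8.69 = 139.04 L·cmH2O/min.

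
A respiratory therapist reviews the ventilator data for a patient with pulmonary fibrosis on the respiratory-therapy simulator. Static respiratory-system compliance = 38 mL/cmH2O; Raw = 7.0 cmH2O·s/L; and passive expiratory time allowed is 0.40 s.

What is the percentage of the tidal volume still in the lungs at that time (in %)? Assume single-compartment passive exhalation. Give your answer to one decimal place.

τ = R × C = 7.0 × 38 mL/cmH2O = 7.0 × 0.038 L/cmH2O = 0.266 s.
Passive exhalation: V(t)/V₀ = e^(−t/τ) = e^(−0.40/0.266) = 0.2223.
Fraction remaining = 0.2223 → 22.23%.

22.2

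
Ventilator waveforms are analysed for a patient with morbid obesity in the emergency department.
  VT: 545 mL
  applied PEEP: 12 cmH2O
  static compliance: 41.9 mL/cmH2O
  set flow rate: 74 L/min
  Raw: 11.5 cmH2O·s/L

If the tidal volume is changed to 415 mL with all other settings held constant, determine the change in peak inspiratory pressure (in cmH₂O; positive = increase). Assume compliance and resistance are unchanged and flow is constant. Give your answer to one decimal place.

PIP = Vt/C + R·V̇ + PEEP (constant-flow equation of motion).
Only the elastic term changes: ΔPIP = ΔVt / C = (415 − 545) / 41.9 = -3.103 cmH2O.

-3.1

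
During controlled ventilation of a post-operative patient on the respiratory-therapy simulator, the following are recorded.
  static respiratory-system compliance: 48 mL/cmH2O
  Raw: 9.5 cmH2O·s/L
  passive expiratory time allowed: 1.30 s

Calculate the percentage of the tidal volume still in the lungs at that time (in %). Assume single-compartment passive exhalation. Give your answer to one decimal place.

5.8

τ = R × C = 9.5 × 48 mL/cmH2O = 9.5 × 0.048 L/cmH2O = 0.456 s.
Passive exhalation: V(t)/V₀ = e^(−t/τ) = e^(−1.30/0.456) = 0.05779.
Fraction remaining = 0.05779 → 5.779%.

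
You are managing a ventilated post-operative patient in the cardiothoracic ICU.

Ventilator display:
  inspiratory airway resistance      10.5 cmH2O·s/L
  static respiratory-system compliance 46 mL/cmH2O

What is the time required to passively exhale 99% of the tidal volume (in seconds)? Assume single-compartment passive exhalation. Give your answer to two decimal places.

τ = R × C = 10.5 × 46 mL/cmH2O = 10.5 × 0.046 L/cmH2O = 0.483 s.
Exhaled fraction f = 1 − e^(−t/τ) → t = −τ·ln(1 − f) = −0.483·ln(0.01) = 2.224 s.

2.22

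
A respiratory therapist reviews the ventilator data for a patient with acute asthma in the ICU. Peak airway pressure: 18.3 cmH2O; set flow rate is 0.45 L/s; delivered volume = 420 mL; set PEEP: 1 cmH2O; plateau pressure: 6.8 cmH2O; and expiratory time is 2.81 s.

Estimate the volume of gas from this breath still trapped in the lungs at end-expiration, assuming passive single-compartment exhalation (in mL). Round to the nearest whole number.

R = (PIP − Pplat)/V̇ = (18.3 − 6.8) / 0.45 = 11.5/0.45 = 25.556 cmH2O·s/L.
C = Vt/(Pplat − PEEP) = 420.0 / (6.8 − 1) = 420.0/5.8 = 72.414 mL/cmH2O.
τ = R × C = 25.556 × 0.07241 L/cmH2O = 1.851 s.
Fraction remaining = e^(−Te/τ) = e^(−2.81/1.851) = 0.2191.
Trapped volume = 420.0 × 0.2191 = 92.022 mL.

92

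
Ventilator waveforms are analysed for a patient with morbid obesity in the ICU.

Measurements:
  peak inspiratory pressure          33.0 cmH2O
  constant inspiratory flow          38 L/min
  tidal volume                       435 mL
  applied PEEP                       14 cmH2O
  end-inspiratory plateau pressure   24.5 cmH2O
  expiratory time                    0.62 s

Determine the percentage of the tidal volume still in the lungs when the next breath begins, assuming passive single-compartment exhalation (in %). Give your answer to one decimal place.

Flow: 38 L/min ÷ 60 = 0.6333 L/s.
R = (PIP − Pplat)/V̇ = (33.0 − 24.5) / 0.6333 = 8.5/0.6333 = 13.422 cmH2O·s/L.
C = Vt/(Pplat − PEEP) = 435.0 / (24.5 − 14) = 435.0/10.5 = 41.429 mL/cmH2O.
τ = R × C = 13.422 × 0.04143 L/cmH2O = 0.5561 s.
Fraction remaining at end-expiration = e^(−Te/τ) = e^(−0.62/0.5561) = 0.3279 → 32.79%.

32.8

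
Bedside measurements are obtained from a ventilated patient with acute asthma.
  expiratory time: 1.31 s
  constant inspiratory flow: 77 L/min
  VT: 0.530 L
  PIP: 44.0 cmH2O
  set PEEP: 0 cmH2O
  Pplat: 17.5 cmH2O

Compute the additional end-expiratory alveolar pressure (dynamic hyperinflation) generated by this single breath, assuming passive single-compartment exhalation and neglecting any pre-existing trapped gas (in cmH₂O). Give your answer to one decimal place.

2.2

Flow: 77 L/min ÷ 60 = 1.2833 L/s.
R = (PIP − Pplat)/V̇ = (44.0 − 17.5) / 1.2833 = 26.5/1.2833 = 20.65 cmH2O·s/L.
C = Vt/(Pplat − PEEP) = 530.0 / (17.5 − 0) = 530.0/17.5 = 30.286 mL/cmH2O.
τ = R × C = 20.65 × 0.03029 L/cmH2O = 0.6255 s.
Fraction remaining = e^(−Te/τ) = e^(−1.31/0.6255) = 0.1232; trapped volume = 530.0 × 0.1232 = 65.296 mL.
Additional alveolar pressure from trapping ≈ V_trapped / C = 65.296 / 30.286 = 2.156 cmH2O.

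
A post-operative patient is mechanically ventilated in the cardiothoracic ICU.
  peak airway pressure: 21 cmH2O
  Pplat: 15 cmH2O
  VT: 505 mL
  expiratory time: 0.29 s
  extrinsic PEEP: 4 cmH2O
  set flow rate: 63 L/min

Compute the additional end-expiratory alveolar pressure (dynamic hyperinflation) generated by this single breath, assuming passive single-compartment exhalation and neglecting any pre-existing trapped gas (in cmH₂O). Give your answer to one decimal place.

Flow: 63 L/min ÷ 60 = 1.05 L/s.
R = (PIP − Pplat)/V̇ = (21 − 15) / 1.05 = 6.0/1.05 = 5.714 cmH2O·s/L.
C = Vt/(Pplat − PEEP) = 505.0 / (15 − 4) = 505.0/11.0 = 45.909 mL/cmH2O.
τ = R × C = 5.714 × 0.04591 L/cmH2O = 0.2623 s.
Fraction remaining = e^(−Te/τ) = e^(−0.29/0.2623) = 0.331; trapped volume = 505.0 × 0.331 = 167.16 mL.
Additional alveolar pressure from trapping ≈ V_trapped / C = 167.16 / 45.909 = 3.641 cmH2O.

3.6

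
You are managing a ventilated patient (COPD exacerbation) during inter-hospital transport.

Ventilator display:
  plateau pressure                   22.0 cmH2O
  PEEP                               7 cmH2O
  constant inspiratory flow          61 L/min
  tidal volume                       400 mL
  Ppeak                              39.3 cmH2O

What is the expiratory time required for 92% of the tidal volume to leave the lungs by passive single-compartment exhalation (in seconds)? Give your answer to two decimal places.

Flow: 61 L/min ÷ 60 = 1.0167 L/s.
R = (PIP − Pplat)/V̇ = (39.3 − 22.0) / 1.0167 = 17.3/1.0167 = 17.016 cmH2O·s/L.
C = Vt/(Pplat − PEEP) = 400.0 / (22.0 − 7) = 400.0/15.0 = 26.667 mL/cmH2O.
τ = R × C = 17.016 × 0.02667 L/cmH2O = 0.4538 s.
t = −τ·ln(1 − 0.92) = −0.4538·ln(0.08) = 1.146 s.

1.15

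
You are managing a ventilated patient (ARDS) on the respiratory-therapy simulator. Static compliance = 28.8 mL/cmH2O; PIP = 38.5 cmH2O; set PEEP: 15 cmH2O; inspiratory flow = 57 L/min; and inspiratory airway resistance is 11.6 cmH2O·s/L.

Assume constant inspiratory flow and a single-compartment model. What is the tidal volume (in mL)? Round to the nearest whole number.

359

Flow: 57 L/min ÷ 60 = 0.95 L/s.
Equation of motion (constant flow): PIP = Vt/C + R·V̇ + PEEP.
Vt/C = PIP − R·V̇ − PEEP = 38.5 − 11.02 − 15 = 12.48 cmH2O.
Vt = C × 12.48 = 28.8 × 12.48 = 359.42 mL.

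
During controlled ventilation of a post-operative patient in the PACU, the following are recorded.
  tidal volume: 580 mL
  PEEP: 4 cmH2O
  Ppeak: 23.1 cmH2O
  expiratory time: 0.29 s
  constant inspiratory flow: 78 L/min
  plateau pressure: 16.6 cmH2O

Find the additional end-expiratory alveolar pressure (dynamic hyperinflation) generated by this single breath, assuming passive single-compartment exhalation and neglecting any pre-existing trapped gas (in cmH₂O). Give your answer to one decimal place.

3.6

Flow: 78 L/min ÷ 60 = 1.3 L/s.
R = (PIP − Pplat)/V̇ = (23.1 − 16.6) / 1.3 = 6.5/1.3 = 5.0 cmH2O·s/L.
C = Vt/(Pplat − PEEP) = 580.0 / (16.6 − 4) = 580.0/12.6 = 46.032 mL/cmH2O.
τ = R × C = 5.0 × 0.04603 L/cmH2O = 0.2302 s.
Fraction remaining = e^(−Te/τ) = e^(−0.29/0.2302) = 0.2837; trapped volume = 580.0 × 0.2837 = 164.55 mL.
Additional alveolar pressure from trapping ≈ V_trapped / C = 164.55 / 46.032 = 3.575 cmH2O.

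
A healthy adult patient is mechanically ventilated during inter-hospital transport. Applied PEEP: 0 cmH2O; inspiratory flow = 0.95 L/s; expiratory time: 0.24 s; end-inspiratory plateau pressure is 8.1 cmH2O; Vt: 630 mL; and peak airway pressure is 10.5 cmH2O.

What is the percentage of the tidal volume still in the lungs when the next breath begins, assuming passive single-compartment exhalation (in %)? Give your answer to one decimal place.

29.5

R = (PIP − Pplat)/V̇ = (10.5 − 8.1) / 0.95 = 2.4/0.95 = 2.526 cmH2O·s/L.
C = Vt/(Pplat − PEEP) = 630.0 / (8.1 − 0) = 630.0/8.1 = 77.778 mL/cmH2O.
τ = R × C = 2.526 × 0.07778 L/cmH2O = 0.1965 s.
Fraction remaining at end-expiration = e^(−Te/τ) = e^(−0.24/0.1965) = 0.2948 → 29.48%.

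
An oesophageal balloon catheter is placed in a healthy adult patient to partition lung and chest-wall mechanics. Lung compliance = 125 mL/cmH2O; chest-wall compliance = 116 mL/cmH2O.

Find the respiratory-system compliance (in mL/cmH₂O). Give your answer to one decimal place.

60.2

Lung and chest wall are elastances in series: 1/Crs = 1/CL + 1/Ccw.
1/Crs = 1/125 + 1/116 = 0.01662.
Crs = 60.168 mL/cmH2O.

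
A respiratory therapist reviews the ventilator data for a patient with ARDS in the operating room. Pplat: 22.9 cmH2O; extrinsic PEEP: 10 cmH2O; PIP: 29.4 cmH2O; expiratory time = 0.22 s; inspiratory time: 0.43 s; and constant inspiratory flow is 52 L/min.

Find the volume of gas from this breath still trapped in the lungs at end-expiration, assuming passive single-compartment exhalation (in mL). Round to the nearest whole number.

135

Flow: 52 L/min ÷ 60 = 0.8667 L/s.
Vt = flow × Ti = 0.8667 L/s × 0.43 s × 1000 mL/L = 372.68 mL.
R = (PIP − Pplat)/V̇ = (29.4 − 22.9) / 0.8667 = 6.5/0.8667 = 7.5 cmH2O·s/L.
C = Vt/(Pplat − PEEP) = 372.68 / (22.9 − 10) = 372.68/12.9 = 28.89 mL/cmH2O.
τ = R × C = 7.5 × 0.02889 L/cmH2O = 0.2167 s.
Fraction remaining = e^(−Te/τ) = e^(−0.22/0.2167) = 0.3623.
Trapped volume = 372.68 × 0.3623 = 135.02 mL.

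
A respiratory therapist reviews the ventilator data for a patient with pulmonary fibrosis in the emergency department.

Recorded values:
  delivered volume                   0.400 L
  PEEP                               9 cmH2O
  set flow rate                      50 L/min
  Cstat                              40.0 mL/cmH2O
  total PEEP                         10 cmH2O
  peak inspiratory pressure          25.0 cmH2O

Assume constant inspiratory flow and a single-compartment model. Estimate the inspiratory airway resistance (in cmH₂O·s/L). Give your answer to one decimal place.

Flow: 50 L/min ÷ 60 = 0.8333 L/s.
Total PEEP = 10 cmH2O (set 9 + intrinsic 1); this is the baseline alveolar pressure.
Equation of motion (constant flow): PIP = Vt/C + R·V̇ + PEEP.
R·V̇ = PIP − Vt/C − PEEP = 25.0 − 400/40.0 − 10 = 25.0 − 10.0 − 10 = 5.0 cmH2O.
R = 5.0 / 0.8333 = 6.0 cmH2O·s/L.

6.0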